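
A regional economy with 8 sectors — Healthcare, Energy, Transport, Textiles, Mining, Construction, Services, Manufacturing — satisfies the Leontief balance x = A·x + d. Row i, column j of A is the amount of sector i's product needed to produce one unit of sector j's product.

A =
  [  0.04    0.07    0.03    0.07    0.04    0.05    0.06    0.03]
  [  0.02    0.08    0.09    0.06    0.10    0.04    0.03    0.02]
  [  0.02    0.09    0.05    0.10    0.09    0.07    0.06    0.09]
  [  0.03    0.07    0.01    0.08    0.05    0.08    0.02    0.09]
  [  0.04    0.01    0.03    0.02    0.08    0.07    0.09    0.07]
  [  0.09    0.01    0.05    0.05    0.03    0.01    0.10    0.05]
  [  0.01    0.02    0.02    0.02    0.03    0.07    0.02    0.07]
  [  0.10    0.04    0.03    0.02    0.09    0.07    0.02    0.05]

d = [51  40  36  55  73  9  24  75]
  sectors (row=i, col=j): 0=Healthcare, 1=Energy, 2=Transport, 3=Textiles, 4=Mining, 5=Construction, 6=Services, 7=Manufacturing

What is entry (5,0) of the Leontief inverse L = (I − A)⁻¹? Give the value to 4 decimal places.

L[5,0] = 0.1168

Form M = I − A:
  [  0.96   -0.07   -0.03   -0.07   -0.04   -0.05   -0.06   -0.03]
  [ -0.02    0.92   -0.09   -0.06   -0.10   -0.04   -0.03   -0.02]
  [ -0.02   -0.09    0.95   -0.10   -0.09   -0.07   -0.06   -0.09]
  [ -0.03   -0.07   -0.01    0.92   -0.05   -0.08   -0.02   -0.09]
  [ -0.04   -0.01   -0.03   -0.02    0.92   -0.07   -0.09   -0.07]
  [ -0.09   -0.01   -0.05   -0.05   -0.03    0.99   -0.10   -0.05]
  [ -0.01   -0.02   -0.02   -0.02   -0.03   -0.07    0.98   -0.07]
  [ -0.10   -0.04   -0.03   -0.02   -0.09   -0.07   -0.02    0.95]
Leontief inverse L = M⁻¹:
  [  1.0678    0.1014    0.0557    0.1039    0.0811    0.0874    0.0918    0.0683]
  [  0.0510    1.1174    0.1214    0.1009    0.1527    0.0850    0.0709    0.0672]
  [  0.0649    0.1344    1.0874    0.1477    0.1539    0.1265    0.1077    0.1478]
  [  0.0674    0.1031    0.0384    1.1157    0.0971    0.1206    0.0563    0.1313]
  [  0.0731    0.0354    0.0534    0.0491    1.1203    0.1088    0.1261    0.1103]
  [  0.1168    0.0410    0.0714    0.0826    0.0682    1.0497    0.1296    0.0890]
  [  0.0348    0.0378    0.0368    0.0402    0.0578    0.0938    1.0436    0.0953]
  [  0.1343    0.0713    0.0572    0.0549    0.1342    0.1089    0.0607    1.0891]
Total output x = L · d:
  x_0 = 1.0678·51 + 0.1014·40 + 0.0557·36 + 0.1039·55 + 0.0811·73 + 0.0874·9 + 0.0918·24 + 0.0683·75 = 80.2643
  x_1 = 0.0510·51 + 1.1174·40 + 0.1214·36 + 0.1009·55 + 0.1527·73 + 0.0850·9 + 0.0709·24 + 0.0672·75 = 75.8719
  x_2 = 0.0649·51 + 0.1344·40 + 1.0874·36 + 0.1477·55 + 0.1539·73 + 0.1265·9 + 0.1077·24 + 0.1478·75 = 81.9987
  x_3 = 0.0674·51 + 0.1031·40 + 0.0384·36 + 1.1157·55 + 0.0971·73 + 0.1206·9 + 0.0563·24 + 0.1313·75 = 89.6829
  x_4 = 0.0731·51 + 0.0354·40 + 0.0534·36 + 0.0491·55 + 1.1203·73 + 0.1088·9 + 0.1261·24 + 0.1103·75 = 103.8298
  x_5 = 0.1168·51 + 0.0410·40 + 0.0714·36 + 0.0826·55 + 0.0682·73 + 1.0497·9 + 0.1296·24 + 0.0890·75 = 38.9140
  x_6 = 0.0348·51 + 0.0378·40 + 0.0368·36 + 0.0402·55 + 0.0578·73 + 0.0938·9 + 1.0436·24 + 0.0953·75 = 44.0833
  x_7 = 0.1343·51 + 0.0713·40 + 0.0572·36 + 0.0549·55 + 0.1342·73 + 0.1089·9 + 0.0607·24 + 1.0891·75 = 108.7003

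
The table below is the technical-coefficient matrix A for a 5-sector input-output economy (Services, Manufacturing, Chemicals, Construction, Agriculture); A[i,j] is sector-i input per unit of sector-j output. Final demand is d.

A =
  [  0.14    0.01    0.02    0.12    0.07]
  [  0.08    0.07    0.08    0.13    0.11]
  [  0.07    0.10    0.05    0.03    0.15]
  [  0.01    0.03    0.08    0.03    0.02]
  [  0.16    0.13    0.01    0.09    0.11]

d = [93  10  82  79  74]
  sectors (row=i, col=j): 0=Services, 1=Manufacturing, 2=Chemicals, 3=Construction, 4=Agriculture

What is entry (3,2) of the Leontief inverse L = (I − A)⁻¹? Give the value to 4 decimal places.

L[3,2] = 0.0939

Form M = I − A:
  [  0.86   -0.01   -0.02   -0.12   -0.07]
  [ -0.08    0.93   -0.08   -0.13   -0.11]
  [ -0.07   -0.10    0.95   -0.03   -0.15]
  [ -0.01   -0.03   -0.08    0.97   -0.02]
  [ -0.16   -0.13   -0.01   -0.09    0.89]
Leontief inverse L = M⁻¹:
  [  1.1921    0.0381    0.0433    0.1641    0.1094]
  [  0.1480    1.1196    0.1151    0.1880    0.1736]
  [  0.1425    0.1502    1.0782    0.0909    0.2135]
  [  0.0336    0.0511    0.0939    1.0493    0.0484]
  [  0.2409    0.1772    0.0462    0.1641    1.1759]
Total output x = L · d:
  x_0 = 1.1921·93 + 0.0381·10 + 0.0433·82 + 0.1641·79 + 0.1094·74 = 135.8573
  x_1 = 0.1480·93 + 1.1196·10 + 0.1151·82 + 0.1880·79 + 0.1736·74 = 62.0969
  x_2 = 0.1425·93 + 0.1502·10 + 1.0782·82 + 0.0909·79 + 0.2135·74 = 126.1538
  x_3 = 0.0336·93 + 0.0511·10 + 0.0939·82 + 1.0493·79 + 0.0484·74 = 97.8070
  x_4 = 0.2409·93 + 0.1772·10 + 0.0462·82 + 0.1641·79 + 1.1759·74 = 127.9482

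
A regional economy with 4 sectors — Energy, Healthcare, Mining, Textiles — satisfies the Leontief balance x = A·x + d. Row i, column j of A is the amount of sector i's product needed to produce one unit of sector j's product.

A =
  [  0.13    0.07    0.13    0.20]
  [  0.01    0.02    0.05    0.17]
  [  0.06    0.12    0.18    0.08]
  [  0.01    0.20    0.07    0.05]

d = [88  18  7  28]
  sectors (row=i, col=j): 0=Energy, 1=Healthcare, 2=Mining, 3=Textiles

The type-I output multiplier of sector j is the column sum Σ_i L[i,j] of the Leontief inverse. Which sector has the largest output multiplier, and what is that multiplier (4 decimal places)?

Textiles (1.7695)

Form M = I − A:
  [  0.87   -0.07   -0.13   -0.20]
  [ -0.01    0.98   -0.05   -0.17]
  [ -0.06   -0.12    0.82   -0.08]
  [ -0.01   -0.20   -0.07    0.95]
Leontief inverse L = M⁻¹:
  [  1.1700    0.1710    0.2211    0.2955]
  [  0.0206    1.0740    0.0862    0.2038]
  [  0.0909    0.1933    1.2594    0.1598]
  [  0.0234    0.2422    0.1133    1.1104]
Total output x = L · d:
  x_0 = 1.1700·88 + 0.1710·18 + 0.2211·7 + 0.2955·28 = 115.8641
  x_1 = 0.0206·88 + 1.0740·18 + 0.0862·7 + 0.2038·28 = 27.4570
  x_2 = 0.0909·88 + 0.1933·18 + 1.2594·7 + 0.1598·28 = 24.7690
  x_3 = 0.0234·88 + 0.2422·18 + 0.1133·7 + 1.1104·28 = 38.2988
Output multipliers (column sums of L):
  Energy: 1.3049
  Healthcare: 1.6805
  Mining: 1.6799
  Textiles: 1.7695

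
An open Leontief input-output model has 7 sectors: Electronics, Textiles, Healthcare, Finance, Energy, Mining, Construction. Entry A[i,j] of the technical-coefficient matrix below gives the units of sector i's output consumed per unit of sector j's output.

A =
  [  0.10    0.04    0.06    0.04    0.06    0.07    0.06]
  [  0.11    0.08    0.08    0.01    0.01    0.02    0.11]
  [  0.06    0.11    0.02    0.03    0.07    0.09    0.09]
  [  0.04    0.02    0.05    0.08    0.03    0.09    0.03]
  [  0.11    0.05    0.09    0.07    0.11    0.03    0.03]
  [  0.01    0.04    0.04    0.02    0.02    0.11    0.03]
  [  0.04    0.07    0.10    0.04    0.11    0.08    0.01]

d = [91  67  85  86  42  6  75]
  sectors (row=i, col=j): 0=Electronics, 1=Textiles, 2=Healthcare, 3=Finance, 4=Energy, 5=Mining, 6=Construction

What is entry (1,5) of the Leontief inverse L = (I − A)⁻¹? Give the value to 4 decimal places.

L[1,5] = 0.0700

Form M = I − A:
  [  0.90   -0.04   -0.06   -0.04   -0.06   -0.07   -0.06]
  [ -0.11    0.92   -0.08   -0.01   -0.01   -0.02   -0.11]
  [ -0.06   -0.11    0.98   -0.03   -0.07   -0.09   -0.09]
  [ -0.04   -0.02   -0.05    0.92   -0.03   -0.09   -0.03]
  [ -0.11   -0.05   -0.09   -0.07    0.89   -0.03   -0.03]
  [ -0.01   -0.04   -0.04   -0.02   -0.02    0.89   -0.03]
  [ -0.04   -0.07   -0.10   -0.04   -0.11   -0.08    0.99]
Leontief inverse L = M⁻¹:
  [  1.1496    0.0824    0.1051    0.0691    0.1038    0.1221    0.0973]
  [  0.1621    1.1276    0.1272    0.0358    0.0551    0.0700    0.1515]
  [  0.1149    0.1571    1.0731    0.0593    0.1154    0.1428    0.1316]
  [  0.0718    0.0502    0.0814    1.1031    0.0590    0.1336    0.0566]
  [  0.1728    0.0995    0.1422    0.1069    1.1624    0.0870    0.0756]
  [  0.0340    0.0660    0.0651    0.0346    0.0415    1.1439    0.0523]
  [  0.0944    0.1173    0.1460    0.0706    0.1546    0.1318    1.0529]
Total output x = L · d:
  x_0 = 1.1496·91 + 0.0824·67 + 0.1051·85 + 0.0691·86 + 0.1038·42 + 0.1221·6 + 0.0973·75 = 137.4030
  x_1 = 0.1621·91 + 1.1276·67 + 0.1272·85 + 0.0358·86 + 0.0551·42 + 0.0700·6 + 0.1515·75 = 118.2872
  x_2 = 0.1149·91 + 0.1571·67 + 1.0731·85 + 0.0593·86 + 0.1154·42 + 0.1428·6 + 0.1316·75 = 132.8734
  x_3 = 0.0718·91 + 0.0502·67 + 0.0814·85 + 1.1031·86 + 0.0590·42 + 0.1336·6 + 0.0566·75 = 119.2079
  x_4 = 0.1728·91 + 0.0995·67 + 0.1422·85 + 0.1069·86 + 1.1624·42 + 0.0870·6 + 0.0756·75 = 98.6786
  x_5 = 0.0340·91 + 0.0660·67 + 0.0651·85 + 0.0346·86 + 0.0415·42 + 1.1439·6 + 0.0523·75 = 28.5547
  x_6 = 0.0944·91 + 0.1173·67 + 0.1460·85 + 0.0706·86 + 0.1546·42 + 0.1318·6 + 1.0529·75 = 121.1827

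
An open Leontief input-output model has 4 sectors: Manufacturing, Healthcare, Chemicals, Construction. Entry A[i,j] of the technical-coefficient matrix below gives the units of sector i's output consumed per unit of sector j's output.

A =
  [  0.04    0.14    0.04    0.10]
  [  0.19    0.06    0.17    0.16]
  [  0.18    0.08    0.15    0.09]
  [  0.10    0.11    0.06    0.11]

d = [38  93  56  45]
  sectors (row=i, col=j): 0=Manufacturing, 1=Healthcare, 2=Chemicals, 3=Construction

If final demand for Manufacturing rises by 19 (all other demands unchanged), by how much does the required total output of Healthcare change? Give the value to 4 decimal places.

5.8633

Form M = I − A:
  [  0.96   -0.14   -0.04   -0.10]
  [ -0.19    0.94   -0.17   -0.16]
  [ -0.18   -0.08    0.85   -0.09]
  [ -0.10   -0.11   -0.06    0.89]
Leontief inverse L = M⁻¹:
  [  1.1176    0.1953    0.1037    0.1712]
  [  0.3086    1.1642    0.2665    0.2709]
  [  0.2851    0.1697    1.2371    0.1876]
  [  0.1829    0.1773    0.1280    1.1890]
Total output x = L · d:
  x_0 = 1.1176·38 + 0.1953·93 + 0.1037·56 + 0.1712·45 = 74.1452
  x_1 = 0.3086·38 + 1.1642·93 + 0.2665·56 + 0.2709·45 = 147.1084
  x_2 = 0.2851·38 + 0.1697·93 + 1.2371·56 + 0.1876·45 = 104.3348
  x_3 = 0.1829·38 + 0.1773·93 + 0.1280·56 + 1.1890·45 = 84.1085
Δx_1 = L[1,0] · Δd_0 = 0.3086 · 19 = 5.8633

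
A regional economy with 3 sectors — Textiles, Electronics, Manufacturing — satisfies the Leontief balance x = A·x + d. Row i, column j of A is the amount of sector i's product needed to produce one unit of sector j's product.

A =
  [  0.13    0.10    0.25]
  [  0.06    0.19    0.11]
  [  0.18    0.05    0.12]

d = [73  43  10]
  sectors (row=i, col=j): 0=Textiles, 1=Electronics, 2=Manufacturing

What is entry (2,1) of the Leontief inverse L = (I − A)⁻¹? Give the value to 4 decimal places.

Form M = I − A:
  [  0.87   -0.10   -0.25]
  [ -0.06    0.81   -0.11]
  [ -0.18   -0.05    0.88]
Leontief inverse L = M⁻¹:
  [  1.2389    0.1760    0.3740]
  [  0.1272    1.2622    0.1939]
  [  0.2606    0.1077    1.2239]
Total output x = L · d:
  x_0 = 1.2389·73 + 0.1760·43 + 0.3740·10 = 101.7522
  x_1 = 0.1272·73 + 1.2622·43 + 0.1939·10 = 65.4987
  x_2 = 0.2606·73 + 0.1077·43 + 1.2239·10 = 35.8981

L[2,1] = 0.1077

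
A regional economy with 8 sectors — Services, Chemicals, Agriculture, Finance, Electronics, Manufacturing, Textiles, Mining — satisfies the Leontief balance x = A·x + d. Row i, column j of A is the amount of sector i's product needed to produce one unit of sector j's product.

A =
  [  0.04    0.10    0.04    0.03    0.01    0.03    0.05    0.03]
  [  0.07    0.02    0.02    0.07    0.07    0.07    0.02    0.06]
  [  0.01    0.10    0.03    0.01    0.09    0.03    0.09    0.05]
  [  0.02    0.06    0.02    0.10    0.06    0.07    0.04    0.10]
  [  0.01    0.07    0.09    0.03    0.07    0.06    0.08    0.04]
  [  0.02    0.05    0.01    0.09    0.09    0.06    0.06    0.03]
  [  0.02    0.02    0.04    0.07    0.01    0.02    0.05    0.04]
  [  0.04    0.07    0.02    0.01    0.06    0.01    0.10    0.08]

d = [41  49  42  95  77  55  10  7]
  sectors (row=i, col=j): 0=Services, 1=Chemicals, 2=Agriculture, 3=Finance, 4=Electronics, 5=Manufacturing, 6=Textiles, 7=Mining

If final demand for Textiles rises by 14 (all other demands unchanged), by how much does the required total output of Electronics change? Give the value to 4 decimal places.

Form M = I − A:
  [  0.96   -0.10   -0.04   -0.03   -0.01   -0.03   -0.05   -0.03]
  [ -0.07    0.98   -0.02   -0.07   -0.07   -0.07   -0.02   -0.06]
  [ -0.01   -0.10    0.97   -0.01   -0.09   -0.03   -0.09   -0.05]
  [ -0.02   -0.06   -0.02    0.90   -0.06   -0.07   -0.04   -0.10]
  [ -0.01   -0.07   -0.09   -0.03    0.93   -0.06   -0.08   -0.04]
  [ -0.02   -0.05   -0.01   -0.09   -0.09    0.94   -0.06   -0.03]
  [ -0.02   -0.02   -0.04   -0.07   -0.01   -0.02    0.95   -0.04]
  [ -0.04   -0.07   -0.02   -0.01   -0.06   -0.01   -0.10    0.92]
Leontief inverse L = M⁻¹:
  [  1.0586    0.1289    0.0563    0.0596    0.0403    0.0545    0.0794    0.0594]
  [  0.0886    1.0613    0.0433    0.1055    0.1084    0.1003    0.0612    0.0966]
  [  0.0306    0.1345    1.0555    0.0445    0.1281    0.0598    0.1298    0.0851]
  [  0.0432    0.1044    0.0452    1.1438    0.1072    0.1061    0.0881    0.1470]
  [  0.0302    0.1117    0.1162    0.0681    1.1151    0.0928    0.1259    0.0790]
  [  0.0386    0.0876    0.0350    0.1307    0.1302    1.0936    0.1000    0.0687]
  [  0.0323    0.0458    0.0536    0.0948    0.0348    0.0391    1.0768    0.0669]
  [  0.0598    0.1036    0.0430    0.0402    0.0919    0.0346    0.1382    1.1135]
Total output x = L · d:
  x_0 = 1.0586·41 + 0.1289·49 + 0.0563·42 + 0.0596·95 + 0.0403·77 + 0.0545·55 + 0.0794·10 + 0.0594·7 = 65.0614
  x_1 = 0.0886·41 + 1.0613·49 + 0.0433·42 + 0.1055·95 + 0.1084·77 + 0.1003·55 + 0.0612·10 + 0.0966·7 = 82.6307
  x_2 = 0.0306·41 + 0.1345·49 + 1.0555·42 + 0.0445·95 + 0.1281·77 + 0.0598·55 + 0.1298·10 + 0.0851·7 = 71.4545
  x_3 = 0.0432·41 + 0.1044·49 + 0.0452·42 + 1.1438·95 + 0.1072·77 + 0.1061·55 + 0.0881·10 + 0.1470·7 = 133.4480
  x_4 = 0.0302·41 + 0.1117·49 + 0.1162·42 + 0.0681·95 + 1.1151·77 + 0.0928·55 + 0.1259·10 + 0.0790·7 = 110.8354
  x_5 = 0.0386·41 + 0.0876·49 + 0.0350·42 + 0.1307·95 + 0.1302·77 + 1.0936·55 + 0.1000·10 + 0.0687·7 = 91.4098
  x_6 = 0.0323·41 + 0.0458·49 + 0.0536·42 + 0.0948·95 + 0.0348·77 + 0.0391·55 + 1.0768·10 + 0.0669·7 = 30.8866
  x_7 = 0.0598·41 + 0.1036·49 + 0.0430·42 + 0.0402·95 + 0.0919·77 + 0.0346·55 + 0.1382·10 + 1.1135·7 = 31.3077
Δx_4 = L[4,6] · Δd_6 = 0.1259 · 14 = 1.7624

1.7624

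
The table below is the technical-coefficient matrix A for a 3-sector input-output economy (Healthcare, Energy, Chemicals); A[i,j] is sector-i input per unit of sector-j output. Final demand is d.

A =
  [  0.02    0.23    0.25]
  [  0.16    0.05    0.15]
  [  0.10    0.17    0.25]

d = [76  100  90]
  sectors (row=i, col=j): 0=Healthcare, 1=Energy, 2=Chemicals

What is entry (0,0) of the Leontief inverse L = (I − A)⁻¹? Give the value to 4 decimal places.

Form M = I − A:
  [  0.98   -0.23   -0.25]
  [ -0.16    0.95   -0.15]
  [ -0.10   -0.17    0.75]
Leontief inverse L = M⁻¹:
  [  1.1232    0.3515    0.4447]
  [  0.2207    1.1608    0.3057]
  [  0.1998    0.3100    1.4619]
Total output x = L · d:
  x_0 = 1.1232·76 + 0.3515·100 + 0.4447·90 = 160.5336
  x_1 = 0.2207·76 + 1.1608·100 + 0.3057·90 = 160.3669
  x_2 = 0.1998·76 + 0.3100·100 + 1.4619·90 = 177.7543

L[0,0] = 1.1232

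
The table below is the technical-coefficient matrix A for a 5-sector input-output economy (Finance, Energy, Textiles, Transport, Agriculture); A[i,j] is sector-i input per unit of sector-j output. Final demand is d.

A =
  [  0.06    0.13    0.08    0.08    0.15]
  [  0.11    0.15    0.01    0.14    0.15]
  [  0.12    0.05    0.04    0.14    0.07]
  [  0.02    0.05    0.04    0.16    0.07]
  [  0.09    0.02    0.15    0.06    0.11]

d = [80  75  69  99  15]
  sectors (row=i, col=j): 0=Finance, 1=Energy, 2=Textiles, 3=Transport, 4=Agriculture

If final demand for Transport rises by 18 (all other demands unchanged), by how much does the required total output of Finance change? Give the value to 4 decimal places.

3.2886

Form M = I − A:
  [  0.94   -0.13   -0.08   -0.08   -0.15]
  [ -0.11    0.85   -0.01   -0.14   -0.15]
  [ -0.12   -0.05    0.96   -0.14   -0.07]
  [ -0.02   -0.05   -0.04    0.84   -0.07]
  [ -0.09   -0.02   -0.15   -0.06    0.89]
Leontief inverse L = M⁻¹:
  [  1.1331    0.1984    0.1432    0.1827    0.2500]
  [  0.1851    1.2307    0.0803    0.2551    0.2650]
  [  0.1709    0.1071    1.0900    0.2265    0.1504]
  [  0.0588    0.0891    0.0772    1.2329    0.1280]
  [  0.1515    0.0718    0.2052    0.1455    1.1888]
Total output x = L · d:
  x_0 = 1.1331·80 + 0.1984·75 + 0.1432·69 + 0.1827·99 + 0.2500·15 = 137.2458
  x_1 = 0.1851·80 + 1.2307·75 + 0.0803·69 + 0.2551·99 + 0.2650·15 = 141.8750
  x_2 = 0.1709·80 + 0.1071·75 + 1.0900·69 + 0.2265·99 + 0.1504·15 = 121.5959
  x_3 = 0.0588·80 + 0.0891·75 + 0.0772·69 + 1.2329·99 + 0.1280·15 = 140.6850
  x_4 = 0.1515·80 + 0.0718·75 + 0.2052·69 + 0.1455·99 + 1.1888·15 = 63.8990
Δx_0 = L[0,3] · Δd_3 = 0.1827 · 18 = 3.2886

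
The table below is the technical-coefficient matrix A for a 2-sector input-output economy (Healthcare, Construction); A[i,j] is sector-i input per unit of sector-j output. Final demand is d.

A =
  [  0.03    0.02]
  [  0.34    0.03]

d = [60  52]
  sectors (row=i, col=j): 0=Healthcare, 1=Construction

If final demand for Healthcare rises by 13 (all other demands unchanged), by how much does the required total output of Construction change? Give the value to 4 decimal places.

4.7318

Form M = I − A:
  [  0.97   -0.02]
  [ -0.34    0.97]
Leontief inverse L = M⁻¹:
  [  1.0384    0.0214]
  [  0.3640    1.0384]
Total output x = L · d:
  x_0 = 1.0384·60 + 0.0214·52 = 63.4193
  x_1 = 0.3640·60 + 1.0384·52 = 75.8377
Δx_1 = L[1,0] · Δd_0 = 0.3640 · 13 = 4.7318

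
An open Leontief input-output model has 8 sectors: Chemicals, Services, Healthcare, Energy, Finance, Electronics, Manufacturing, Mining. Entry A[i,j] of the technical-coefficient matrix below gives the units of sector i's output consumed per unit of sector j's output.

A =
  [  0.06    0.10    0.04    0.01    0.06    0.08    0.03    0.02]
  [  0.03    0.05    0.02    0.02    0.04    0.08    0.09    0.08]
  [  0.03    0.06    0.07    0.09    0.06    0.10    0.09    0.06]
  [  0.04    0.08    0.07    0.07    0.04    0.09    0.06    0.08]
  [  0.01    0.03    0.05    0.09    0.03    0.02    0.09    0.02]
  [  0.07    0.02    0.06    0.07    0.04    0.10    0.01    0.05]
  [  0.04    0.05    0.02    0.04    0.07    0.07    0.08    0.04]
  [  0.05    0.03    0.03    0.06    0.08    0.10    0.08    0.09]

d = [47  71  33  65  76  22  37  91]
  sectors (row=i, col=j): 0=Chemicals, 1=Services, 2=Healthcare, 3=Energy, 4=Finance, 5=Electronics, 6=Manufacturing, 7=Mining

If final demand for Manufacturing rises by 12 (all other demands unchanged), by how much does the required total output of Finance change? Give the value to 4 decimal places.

Form M = I − A:
  [  0.94   -0.10   -0.04   -0.01   -0.06   -0.08   -0.03   -0.02]
  [ -0.03    0.95   -0.02   -0.02   -0.04   -0.08   -0.09   -0.08]
  [ -0.03   -0.06    0.93   -0.09   -0.06   -0.10   -0.09   -0.06]
  [ -0.04   -0.08   -0.07    0.93   -0.04   -0.09   -0.06   -0.08]
  [ -0.01   -0.03   -0.05   -0.09    0.97   -0.02   -0.09   -0.02]
  [ -0.07   -0.02   -0.06   -0.07   -0.04    0.90   -0.01   -0.05]
  [ -0.04   -0.05   -0.02   -0.04   -0.07   -0.07    0.92   -0.04]
  [ -0.05   -0.03   -0.03   -0.06   -0.08   -0.10   -0.08    0.91]
Leontief inverse L = M⁻¹:
  [  1.0898    0.1348    0.0707    0.0478    0.0950    0.1358    0.0745    0.0575]
  [  0.0623    1.0840    0.0507    0.0608    0.0798    0.1394    0.1368    0.1208]
  [  0.0733    0.1102    1.1171    0.1502    0.1128    0.1831    0.1555    0.1175]
  [  0.0817    0.1278    0.1139    1.1256    0.0909    0.1705    0.1223    0.1362]
  [  0.0351    0.0631    0.0787    0.1268    1.0629    0.0703    0.1329    0.0557]
  [  0.1048    0.0598    0.0980    0.1155    0.0794    1.1645    0.0548    0.0923]
  [  0.0705    0.0853    0.0517    0.0810    0.1074    0.1264    1.1266    0.0784]
  [  0.0905    0.0748    0.0721    0.1148    0.1292    0.1746    0.1385    1.1408]
Total output x = L · d:
  x_0 = 1.0898·47 + 0.1348·71 + 0.0707·33 + 0.0478·65 + 0.0950·76 + 0.1358·22 + 0.0745·37 + 0.0575·91 = 84.4277
  x_1 = 0.0623·47 + 1.0840·71 + 0.0507·33 + 0.0608·65 + 0.0798·76 + 0.1394·22 + 0.1368·37 + 0.1208·91 = 110.6962
  x_2 = 0.0733·47 + 0.1102·71 + 1.1171·33 + 0.1502·65 + 0.1128·76 + 0.1831·22 + 0.1555·37 + 0.1175·91 = 86.9556
  x_3 = 0.0817·47 + 0.1278·71 + 0.1139·33 + 1.1256·65 + 0.0909·76 + 0.1705·22 + 0.1223·37 + 0.1362·91 = 117.4167
  x_4 = 0.0351·47 + 0.0631·71 + 0.0787·33 + 0.1268·65 + 1.0629·76 + 0.0703·22 + 0.1329·37 + 0.0557·91 = 109.2887
  x_5 = 0.1048·47 + 0.0598·71 + 0.0980·33 + 0.1155·65 + 0.0794·76 + 1.1645·22 + 0.0548·37 + 0.0923·91 = 61.9926
  x_6 = 0.0705·47 + 0.0853·71 + 0.0517·33 + 0.0810·65 + 0.1074·76 + 0.1264·22 + 1.1266·37 + 0.0784·91 = 76.1062
  x_7 = 0.0905·47 + 0.0748·71 + 0.0721·33 + 0.1148·65 + 0.1292·76 + 0.1746·22 + 0.1385·37 + 1.1408·91 = 142.0075
Δx_4 = L[4,6] · Δd_6 = 0.1329 · 12 = 1.5946

1.5946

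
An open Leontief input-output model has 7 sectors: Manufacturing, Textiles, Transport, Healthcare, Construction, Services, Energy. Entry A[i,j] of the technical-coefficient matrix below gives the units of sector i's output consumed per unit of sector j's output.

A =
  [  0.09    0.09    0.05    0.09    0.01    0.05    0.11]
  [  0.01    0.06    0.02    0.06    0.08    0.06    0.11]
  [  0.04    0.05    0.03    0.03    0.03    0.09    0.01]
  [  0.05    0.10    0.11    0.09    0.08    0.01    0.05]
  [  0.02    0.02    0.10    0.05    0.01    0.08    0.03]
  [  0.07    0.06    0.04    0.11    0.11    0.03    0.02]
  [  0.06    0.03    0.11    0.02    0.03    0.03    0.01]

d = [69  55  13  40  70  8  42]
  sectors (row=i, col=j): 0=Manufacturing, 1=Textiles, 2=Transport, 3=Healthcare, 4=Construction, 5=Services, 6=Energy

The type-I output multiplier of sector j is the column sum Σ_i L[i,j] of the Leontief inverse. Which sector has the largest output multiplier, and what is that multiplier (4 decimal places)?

Transport (1.7446)

Form M = I − A:
  [  0.91   -0.09   -0.05   -0.09   -0.01   -0.05   -0.11]
  [ -0.01    0.94   -0.02   -0.06   -0.08   -0.06   -0.11]
  [ -0.04   -0.05    0.97   -0.03   -0.03   -0.09   -0.01]
  [ -0.05   -0.10   -0.11    0.91   -0.08   -0.01   -0.05]
  [ -0.02   -0.02   -0.10   -0.05    0.99   -0.08   -0.03]
  [ -0.07   -0.06   -0.04   -0.11   -0.11    0.97   -0.02]
  [ -0.06   -0.03   -0.11   -0.02   -0.03   -0.03    0.99]
Leontief inverse L = M⁻¹:
  [  1.1306    0.1403    0.1034    0.1412    0.0516    0.0870    0.1527]
  [  0.0388    1.0941    0.0666    0.0983    0.1130    0.0904    0.1368]
  [  0.0630    0.0786    1.0574    0.0638    0.0577    0.1127    0.0337]
  [  0.0836    0.1462    0.1607    1.1369    0.1179    0.0525    0.0892]
  [  0.0450    0.0505    0.1298    0.0830    1.0385    0.1055    0.0497]
  [  0.1029    0.1045    0.0909    0.1582    0.1453    1.0665    0.0579]
  [  0.0829    0.0580    0.1357    0.0489    0.0512    0.0571    1.0323]
Total output x = L · d:
  x_0 = 1.1306·69 + 0.1403·55 + 0.1034·13 + 0.1412·40 + 0.0516·70 + 0.0870·8 + 0.1527·42 = 103.4435
  x_1 = 0.0388·69 + 1.0941·55 + 0.0666·13 + 0.0983·40 + 0.1130·70 + 0.0904·8 + 0.1368·42 = 82.0248
  x_2 = 0.0630·69 + 0.0786·55 + 1.0574·13 + 0.0638·40 + 0.0577·70 + 0.1127·8 + 0.0337·42 = 31.3231
  x_3 = 0.0836·69 + 0.1462·55 + 0.1607·13 + 1.1369·40 + 0.1179·70 + 0.0525·8 + 0.0892·42 = 73.8000
  x_4 = 0.0450·69 + 0.0505·55 + 0.1298·13 + 0.0830·40 + 1.0385·70 + 0.1055·8 + 0.0497·42 = 86.5174
  x_5 = 0.1029·69 + 0.1045·55 + 0.0909·13 + 0.1582·40 + 0.1453·70 + 1.0665·8 + 0.0579·42 = 41.4958
  x_6 = 0.0829·69 + 0.0580·55 + 0.1357·13 + 0.0489·40 + 0.0512·70 + 0.0571·8 + 1.0323·42 = 60.0296
Output multipliers (column sums of L):
  Manufacturing: 1.5469
  Textiles: 1.6722
  Transport: 1.7446
  Healthcare: 1.7303
  Construction: 1.5752
  Services: 1.5717
  Energy: 1.5523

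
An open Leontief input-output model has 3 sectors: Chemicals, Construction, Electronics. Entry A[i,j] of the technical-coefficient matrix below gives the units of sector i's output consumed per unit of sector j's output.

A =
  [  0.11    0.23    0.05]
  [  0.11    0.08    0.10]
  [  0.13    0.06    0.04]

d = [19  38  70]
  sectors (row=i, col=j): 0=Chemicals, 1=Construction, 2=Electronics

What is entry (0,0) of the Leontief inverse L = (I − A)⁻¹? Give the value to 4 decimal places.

L[0,0] = 1.1741

Form M = I − A:
  [  0.89   -0.23   -0.05]
  [ -0.11    0.92   -0.10]
  [ -0.13   -0.06    0.96]
Leontief inverse L = M⁻¹:
  [  1.1741    0.2996    0.0924]
  [  0.1587    1.1349    0.1265]
  [  0.1689    0.1115    1.0621]
Total output x = L · d:
  x_0 = 1.1741·19 + 0.2996·38 + 0.0924·70 = 40.1558
  x_1 = 0.1587·19 + 1.1349·38 + 0.1265·70 = 54.9960
  x_2 = 0.1689·19 + 0.1115·38 + 1.0621·70 = 81.7917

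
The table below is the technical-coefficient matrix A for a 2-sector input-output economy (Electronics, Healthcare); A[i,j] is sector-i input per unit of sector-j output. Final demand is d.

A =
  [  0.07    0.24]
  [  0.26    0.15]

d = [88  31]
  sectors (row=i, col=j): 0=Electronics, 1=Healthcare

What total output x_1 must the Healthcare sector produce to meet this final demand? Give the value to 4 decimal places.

71.0205

Form M = I − A:
  [  0.93   -0.24]
  [ -0.26    0.85]
Leontief inverse L = M⁻¹:
  [  1.1674    0.3296]
  [  0.3571    1.2773]
Total output x = L · d:
  x_0 = 1.1674·88 + 0.3296·31 = 112.9515
  x_1 = 0.3571·88 + 1.2773·31 = 71.0205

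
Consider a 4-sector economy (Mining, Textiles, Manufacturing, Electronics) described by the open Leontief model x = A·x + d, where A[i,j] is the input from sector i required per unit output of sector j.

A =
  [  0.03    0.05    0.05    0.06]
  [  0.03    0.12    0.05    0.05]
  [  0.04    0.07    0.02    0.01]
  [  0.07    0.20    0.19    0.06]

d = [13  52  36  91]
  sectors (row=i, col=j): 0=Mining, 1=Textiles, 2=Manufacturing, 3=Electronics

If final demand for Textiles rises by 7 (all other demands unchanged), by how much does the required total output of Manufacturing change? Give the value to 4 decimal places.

0.6223

Form M = I − A:
  [  0.97   -0.05   -0.05   -0.06]
  [ -0.03    0.88   -0.05   -0.05]
  [ -0.04   -0.07    0.98   -0.01]
  [ -0.07   -0.20   -0.19    0.94]
Leontief inverse L = M⁻¹:
  [  1.0415    0.0811    0.0711    0.0716]
  [  0.0436    1.1596    0.0740    0.0653]
  [  0.0466    0.0889    1.0309    0.0187]
  [  0.0963    0.2707    0.2294    1.0868]
Total output x = L · d:
  x_0 = 1.0415·13 + 0.0811·52 + 0.0711·36 + 0.0716·91 = 26.8297
  x_1 = 0.0436·13 + 1.1596·52 + 0.0740·36 + 0.0653·91 = 69.4675
  x_2 = 0.0466·13 + 0.0889·52 + 1.0309·36 + 0.0187·91 = 44.0416
  x_3 = 0.0963·13 + 0.2707·52 + 0.2294·36 + 1.0868·91 = 122.4888
Δx_2 = L[2,1] · Δd_1 = 0.0889 · 7 = 0.6223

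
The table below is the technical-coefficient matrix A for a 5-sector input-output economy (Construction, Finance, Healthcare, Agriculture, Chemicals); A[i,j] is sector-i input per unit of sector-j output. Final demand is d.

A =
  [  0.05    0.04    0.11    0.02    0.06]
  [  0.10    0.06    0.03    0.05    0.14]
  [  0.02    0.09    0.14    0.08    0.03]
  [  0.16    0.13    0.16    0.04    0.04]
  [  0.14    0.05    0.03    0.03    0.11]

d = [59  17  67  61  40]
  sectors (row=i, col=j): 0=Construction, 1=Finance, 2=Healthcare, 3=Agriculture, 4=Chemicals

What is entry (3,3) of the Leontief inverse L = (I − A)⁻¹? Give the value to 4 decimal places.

L[3,3] = 1.0791

Form M = I − A:
  [  0.95   -0.04   -0.11   -0.02   -0.06]
  [ -0.10    0.94   -0.03   -0.05   -0.14]
  [ -0.02   -0.09    0.86   -0.08   -0.03]
  [ -0.16   -0.13   -0.16    0.96   -0.04]
  [ -0.14   -0.05   -0.03   -0.03    0.89]
Leontief inverse L = M⁻¹:
  [  1.0838    0.0713    0.1521    0.0418    0.0913]
  [  0.1574    1.0982    0.0786    0.0729    0.1893]
  [  0.0689    0.1369    1.1995    0.1108    0.0716]
  [  0.2213    0.1869    0.2391    1.0791    0.1009]
  [  0.1891    0.0838    0.0768    0.0508    1.1544]
Total output x = L · d:
  x_0 = 1.0838·59 + 0.0713·17 + 0.1521·67 + 0.0418·61 + 0.0913·40 = 81.5513
  x_1 = 0.1574·59 + 1.0982·17 + 0.0786·67 + 0.0729·61 + 0.1893·40 = 45.2477
  x_2 = 0.0689·59 + 0.1369·17 + 1.1995·67 + 0.1108·61 + 0.0716·40 = 96.3752
  x_3 = 0.2213·59 + 0.1869·17 + 0.2391·67 + 1.0791·61 + 0.1009·40 = 102.1153
  x_4 = 0.1891·59 + 0.0838·17 + 0.0768·67 + 0.0508·61 + 1.1544·40 = 67.0048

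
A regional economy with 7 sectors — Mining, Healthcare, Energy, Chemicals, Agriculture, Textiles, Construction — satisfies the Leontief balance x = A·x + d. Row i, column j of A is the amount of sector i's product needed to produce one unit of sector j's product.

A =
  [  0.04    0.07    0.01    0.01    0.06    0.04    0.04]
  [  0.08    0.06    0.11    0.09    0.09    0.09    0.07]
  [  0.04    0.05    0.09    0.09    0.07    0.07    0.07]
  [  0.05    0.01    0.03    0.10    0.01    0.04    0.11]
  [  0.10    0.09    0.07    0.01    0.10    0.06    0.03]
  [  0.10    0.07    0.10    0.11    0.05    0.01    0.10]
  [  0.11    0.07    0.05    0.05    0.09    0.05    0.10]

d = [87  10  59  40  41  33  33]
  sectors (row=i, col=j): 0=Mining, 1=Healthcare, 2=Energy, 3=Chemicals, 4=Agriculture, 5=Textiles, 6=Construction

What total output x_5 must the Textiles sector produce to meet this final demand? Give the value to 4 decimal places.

Form M = I − A:
  [  0.96   -0.07   -0.01   -0.01   -0.06   -0.04   -0.04]
  [ -0.08    0.94   -0.11   -0.09   -0.09   -0.09   -0.07]
  [ -0.04   -0.05    0.91   -0.09   -0.07   -0.07   -0.07]
  [ -0.05   -0.01   -0.03    0.90   -0.01   -0.04   -0.11]
  [ -0.10   -0.09   -0.07   -0.01    0.90   -0.06   -0.03]
  [ -0.10   -0.07   -0.10   -0.11   -0.05    0.99   -0.10]
  [ -0.11   -0.07   -0.05   -0.05   -0.09   -0.05    0.90]
Leontief inverse L = M⁻¹:
  [  1.0800    0.1032    0.0447    0.0403    0.0975    0.0675    0.0752]
  [  0.1586    1.1243    0.1795    0.1600    0.1618    0.1451    0.1495]
  [  0.1051    0.1015    1.1473    0.1492    0.1282    0.1153    0.1371]
  [  0.0967    0.0446    0.0644    1.1411    0.0486    0.0697    0.1616]
  [  0.1624    0.1450    0.1270    0.0596    1.1615    0.1059    0.0861]
  [  0.1682    0.1256    0.1576    0.1708    0.1141    1.0620    0.1722]
  [  0.1811    0.1297    0.1082    0.1045    0.1568    0.0994    1.1667]
Total output x = L · d:
  x_0 = 1.0800·87 + 0.1032·10 + 0.0447·59 + 0.0403·40 + 0.0975·41 + 0.0675·33 + 0.0752·33 = 107.9535
  x_1 = 0.1586·87 + 1.1243·10 + 0.1795·59 + 0.1600·40 + 0.1618·41 + 0.1451·33 + 0.1495·33 = 58.3908
  x_2 = 0.1051·87 + 0.1015·10 + 1.1473·59 + 0.1492·40 + 0.1282·41 + 0.1153·33 + 0.1371·33 = 97.4040
  x_3 = 0.0967·87 + 0.0446·10 + 0.0644·59 + 1.1411·40 + 0.0486·41 + 0.0697·33 + 0.1616·33 = 67.9289
  x_4 = 0.1624·87 + 0.1450·10 + 0.1270·59 + 0.0596·40 + 1.1615·41 + 0.1059·33 + 0.0861·33 = 79.4093
  x_5 = 0.1682·87 + 0.1256·10 + 0.1576·59 + 0.1708·40 + 0.1141·41 + 1.0620·33 + 0.1722·33 = 77.4230
  x_6 = 0.1811·87 + 0.1297·10 + 0.1082·59 + 0.1045·40 + 0.1568·41 + 0.0994·33 + 1.1667·33 = 75.8298

77.4230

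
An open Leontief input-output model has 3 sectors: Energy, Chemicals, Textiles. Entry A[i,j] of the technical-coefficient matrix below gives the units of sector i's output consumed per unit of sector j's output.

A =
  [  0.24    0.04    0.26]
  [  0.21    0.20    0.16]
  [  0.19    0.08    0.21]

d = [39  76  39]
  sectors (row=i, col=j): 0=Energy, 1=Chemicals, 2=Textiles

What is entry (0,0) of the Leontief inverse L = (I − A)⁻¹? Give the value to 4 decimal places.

L[0,0] = 1.4783

Form M = I − A:
  [  0.76   -0.04   -0.26]
  [ -0.21    0.80   -0.16]
  [ -0.19   -0.08    0.79]
Leontief inverse L = M⁻¹:
  [  1.4783    0.1251    0.5119]
  [  0.4687    1.3155    0.4207]
  [  0.4030    0.1633    1.4315]
Total output x = L · d:
  x_0 = 1.4783·39 + 0.1251·76 + 0.5119·39 = 87.1258
  x_1 = 0.4687·39 + 1.3155·76 + 0.4207·39 = 134.6621
  x_2 = 0.4030·39 + 0.1633·76 + 1.4315·39 = 83.9581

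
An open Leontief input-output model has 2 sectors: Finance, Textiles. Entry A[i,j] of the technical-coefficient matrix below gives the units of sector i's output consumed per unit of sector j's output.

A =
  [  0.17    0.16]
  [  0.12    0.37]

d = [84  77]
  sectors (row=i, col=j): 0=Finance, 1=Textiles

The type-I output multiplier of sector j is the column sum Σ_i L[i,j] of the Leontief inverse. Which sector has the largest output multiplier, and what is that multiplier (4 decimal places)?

Textiles (1.9655)

Form M = I − A:
  [  0.83   -0.16]
  [ -0.12    0.63]
Leontief inverse L = M⁻¹:
  [  1.2507    0.3176]
  [  0.2382    1.6478]
Total output x = L · d:
  x_0 = 1.2507·84 + 0.3176·77 = 129.5215
  x_1 = 0.2382·84 + 1.6478·77 = 146.8930
Output multipliers (column sums of L):
  Finance: 1.4890
  Textiles: 1.9655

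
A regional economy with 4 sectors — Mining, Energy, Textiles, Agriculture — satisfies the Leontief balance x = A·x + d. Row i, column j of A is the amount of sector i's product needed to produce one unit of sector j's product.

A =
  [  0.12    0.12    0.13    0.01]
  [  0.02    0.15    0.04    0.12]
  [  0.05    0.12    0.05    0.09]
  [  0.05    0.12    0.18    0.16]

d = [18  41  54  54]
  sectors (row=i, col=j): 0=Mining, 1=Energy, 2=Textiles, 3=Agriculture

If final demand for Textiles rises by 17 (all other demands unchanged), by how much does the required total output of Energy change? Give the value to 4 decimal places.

1.5716

Form M = I − A:
  [  0.88   -0.12   -0.13   -0.01]
  [ -0.02    0.85   -0.04   -0.12]
  [ -0.05   -0.12    0.95   -0.09]
  [ -0.05   -0.12   -0.18    0.84]
Leontief inverse L = M⁻¹:
  [  1.1544    0.1967    0.1778    0.0609]
  [  0.0435    1.2218    0.0924    0.1850]
  [  0.0749    0.1861    1.0982    0.1451]
  [  0.0910    0.2261    0.2591    1.2516]
Total output x = L · d:
  x_0 = 1.1544·18 + 0.1967·41 + 0.1778·54 + 0.0609·54 = 41.7309
  x_1 = 0.0435·18 + 1.2218·41 + 0.0924·54 + 0.1850·54 = 65.8566
  x_2 = 0.0749·18 + 0.1861·41 + 1.0982·54 + 0.1451·54 = 76.1193
  x_3 = 0.0910·18 + 0.2261·41 + 0.2591·54 + 1.2516·54 = 92.4891
Δx_1 = L[1,2] · Δd_2 = 0.0924 · 17 = 1.5716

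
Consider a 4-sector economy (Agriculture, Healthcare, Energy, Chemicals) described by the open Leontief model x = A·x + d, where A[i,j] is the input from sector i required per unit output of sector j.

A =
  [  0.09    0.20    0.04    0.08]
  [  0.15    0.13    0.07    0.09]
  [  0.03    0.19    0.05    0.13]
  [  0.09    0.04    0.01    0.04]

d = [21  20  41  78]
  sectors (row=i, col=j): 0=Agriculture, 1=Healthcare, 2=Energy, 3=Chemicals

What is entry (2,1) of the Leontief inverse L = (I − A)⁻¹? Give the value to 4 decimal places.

L[2,1] = 0.2660

Form M = I − A:
  [  0.91   -0.20   -0.04   -0.08]
  [ -0.15    0.87   -0.07   -0.09]
  [ -0.03   -0.19    0.95   -0.13]
  [ -0.09   -0.04   -0.01    0.96]
Leontief inverse L = M⁻¹:
  [  1.1621    0.2889    0.0716    0.1336]
  [  0.2205    1.2290    0.1014    0.1473]
  [  0.0971    0.2660    1.0782    0.1790]
  [  0.1191    0.0811    0.0222    1.0622]
Total output x = L · d:
  x_0 = 1.1621·21 + 0.2889·20 + 0.0716·41 + 0.1336·78 = 43.5428
  x_1 = 0.2205·21 + 1.2290·20 + 0.1014·41 + 0.1473·78 = 44.8599
  x_2 = 0.0971·21 + 0.2660·20 + 1.0782·41 + 0.1790·78 = 65.5311
  x_3 = 0.1191·21 + 0.0811·20 + 0.0222·41 + 1.0622·78 = 87.8839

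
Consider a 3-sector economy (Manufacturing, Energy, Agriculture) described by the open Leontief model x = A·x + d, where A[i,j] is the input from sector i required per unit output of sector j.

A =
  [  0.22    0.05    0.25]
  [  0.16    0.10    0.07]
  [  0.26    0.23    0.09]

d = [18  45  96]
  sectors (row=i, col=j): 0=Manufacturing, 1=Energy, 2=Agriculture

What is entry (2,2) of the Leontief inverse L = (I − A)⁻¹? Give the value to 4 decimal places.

L[2,2] = 1.2610

Form M = I − A:
  [  0.78   -0.05   -0.25]
  [ -0.16    0.90   -0.07]
  [ -0.26   -0.23    0.91]
Leontief inverse L = M⁻¹:
  [  1.4588    0.1871    0.4152]
  [  0.2976    1.1716    0.1719]
  [  0.4920    0.3496    1.2610]
Total output x = L · d:
  x_0 = 1.4588·18 + 0.1871·45 + 0.4152·96 = 74.5372
  x_1 = 0.2976·18 + 1.1716·45 + 0.1719·96 = 74.5786
  x_2 = 0.4920·18 + 0.3496·45 + 1.2610·96 = 145.6404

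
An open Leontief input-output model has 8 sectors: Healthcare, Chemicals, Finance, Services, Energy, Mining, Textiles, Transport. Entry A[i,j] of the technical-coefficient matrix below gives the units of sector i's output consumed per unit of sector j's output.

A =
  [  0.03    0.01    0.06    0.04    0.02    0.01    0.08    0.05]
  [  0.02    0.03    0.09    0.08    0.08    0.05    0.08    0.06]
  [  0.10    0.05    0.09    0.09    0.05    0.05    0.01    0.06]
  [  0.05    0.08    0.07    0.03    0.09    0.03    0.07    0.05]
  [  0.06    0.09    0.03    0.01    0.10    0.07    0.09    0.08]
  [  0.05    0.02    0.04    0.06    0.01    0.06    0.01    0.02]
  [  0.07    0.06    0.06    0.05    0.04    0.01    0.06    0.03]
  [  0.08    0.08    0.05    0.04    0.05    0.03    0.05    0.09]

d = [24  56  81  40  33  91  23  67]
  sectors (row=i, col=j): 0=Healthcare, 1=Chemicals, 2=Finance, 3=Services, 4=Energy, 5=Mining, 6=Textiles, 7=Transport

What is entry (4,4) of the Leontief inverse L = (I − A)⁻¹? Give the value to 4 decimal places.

Form M = I − A:
  [  0.97   -0.01   -0.06   -0.04   -0.02   -0.01   -0.08   -0.05]
  [ -0.02    0.97   -0.09   -0.08   -0.08   -0.05   -0.08   -0.06]
  [ -0.10   -0.05    0.91   -0.09   -0.05   -0.05   -0.01   -0.06]
  [ -0.05   -0.08   -0.07    0.97   -0.09   -0.03   -0.07   -0.05]
  [ -0.06   -0.09   -0.03   -0.01    0.90   -0.07   -0.09   -0.08]
  [ -0.05   -0.02   -0.04   -0.06   -0.01    0.94   -0.01   -0.02]
  [ -0.07   -0.06   -0.06   -0.05   -0.04   -0.01    0.94   -0.03]
  [ -0.08   -0.08   -0.05   -0.04   -0.05   -0.03   -0.05    0.91]
Leontief inverse L = M⁻¹:
  [  1.0637    0.0397    0.0936    0.0669    0.0486    0.0279    0.1091    0.0794]
  [  0.0741    1.0800    0.1436    0.1231    0.1306    0.0844    0.1281    0.1091]
  [  0.1507    0.0952    1.1454    0.1341    0.0985    0.0834    0.0593    0.1099]
  [  0.0990    0.1254    0.1220    1.0722    0.1388    0.0632    0.1194    0.0982]
  [  0.1125    0.1390    0.0849    0.0553    1.1512    0.1064    0.1448    0.1323]
  [  0.0759    0.0423    0.0687    0.0835    0.0335    1.0775    0.0340    0.0438]
  [  0.1085    0.0949    0.1033    0.0843    0.0780    0.0341    1.0999    0.0675]
  [  0.1273    0.1234    0.1018    0.0816    0.0959    0.0605    0.0989    1.1382]
Total output x = L · d:
  x_0 = 1.0637·24 + 0.0397·56 + 0.0936·81 + 0.0669·40 + 0.0486·33 + 0.0279·91 + 0.1091·23 + 0.0794·67 = 49.9777
  x_1 = 0.0741·24 + 1.0800·56 + 0.1436·81 + 0.1231·40 + 0.1306·33 + 0.0844·91 + 0.1281·23 + 0.1091·67 = 101.0638
  x_2 = 0.1507·24 + 0.0952·56 + 1.1454·81 + 0.1341·40 + 0.0985·33 + 0.0834·91 + 0.0593·23 + 0.1099·67 = 126.6574
  x_3 = 0.0990·24 + 0.1254·56 + 0.1220·81 + 1.0722·40 + 0.1388·33 + 0.0632·91 + 0.1194·23 + 0.0982·67 = 81.8282
  x_4 = 0.1125·24 + 0.1390·56 + 0.0849·81 + 0.0553·40 + 1.1512·33 + 0.1064·91 + 0.1448·23 + 0.1323·67 = 79.4326
  x_5 = 0.0759·24 + 0.0423·56 + 0.0687·81 + 0.0835·40 + 0.0335·33 + 1.0775·91 + 0.0340·23 + 0.0438·67 = 115.9741
  x_6 = 0.1085·24 + 0.0949·56 + 0.1033·81 + 0.0843·40 + 0.0780·33 + 0.0341·91 + 1.0999·23 + 0.0675·67 = 55.1601
  x_7 = 0.1273·24 + 0.1234·56 + 0.1018·81 + 0.0816·40 + 0.0959·33 + 0.0605·91 + 0.0989·23 + 1.1382·67 = 108.6793

L[4,4] = 1.1512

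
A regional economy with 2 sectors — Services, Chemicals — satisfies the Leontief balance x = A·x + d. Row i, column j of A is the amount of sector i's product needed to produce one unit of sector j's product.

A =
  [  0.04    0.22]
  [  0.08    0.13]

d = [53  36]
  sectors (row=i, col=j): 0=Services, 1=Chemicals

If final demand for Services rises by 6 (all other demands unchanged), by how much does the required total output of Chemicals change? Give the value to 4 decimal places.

0.5871

Form M = I − A:
  [  0.96   -0.22]
  [ -0.08    0.87]
Leontief inverse L = M⁻¹:
  [  1.0641    0.2691]
  [  0.0978    1.1742]
Total output x = L · d:
  x_0 = 1.0641·53 + 0.2691·36 = 66.0837
  x_1 = 0.0978·53 + 1.1742·36 = 47.4560
Δx_1 = L[1,0] · Δd_0 = 0.0978 · 6 = 0.5871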